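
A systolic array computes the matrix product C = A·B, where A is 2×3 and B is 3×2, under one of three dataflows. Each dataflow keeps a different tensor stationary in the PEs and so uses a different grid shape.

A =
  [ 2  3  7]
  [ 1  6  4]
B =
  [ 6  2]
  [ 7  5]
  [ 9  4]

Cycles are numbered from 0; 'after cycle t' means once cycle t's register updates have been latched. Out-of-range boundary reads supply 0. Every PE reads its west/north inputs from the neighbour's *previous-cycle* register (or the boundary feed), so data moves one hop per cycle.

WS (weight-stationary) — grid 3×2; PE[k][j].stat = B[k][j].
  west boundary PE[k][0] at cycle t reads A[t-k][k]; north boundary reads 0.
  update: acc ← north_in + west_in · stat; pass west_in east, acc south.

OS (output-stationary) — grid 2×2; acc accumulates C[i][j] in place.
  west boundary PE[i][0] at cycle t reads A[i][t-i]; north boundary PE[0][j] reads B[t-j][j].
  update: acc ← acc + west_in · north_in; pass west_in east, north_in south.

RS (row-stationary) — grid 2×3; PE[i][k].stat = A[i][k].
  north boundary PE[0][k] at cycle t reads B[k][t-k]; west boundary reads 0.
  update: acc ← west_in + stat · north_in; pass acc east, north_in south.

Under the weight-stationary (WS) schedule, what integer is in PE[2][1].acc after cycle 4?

Tracing WS — 3×2 array, target PE[2][1]:
  c0 r1c1: 0 / 0 / 0
  c0 r2c0: 0 / 0 / 0
  c0 r2c1: 0 / 0 / 0
  c1 r1c1: 0 / 0 / 0
  c1 r2c0: 0 / 0 / 0
  c1 r2c1: 0 / 0 / 0
  c2 r1c1: 19 / 3 / 19
  c2 r2c0: 96 / 7 / 96
  c2 r2c1: 0 / 0 / 0
  c3 r1c1: 32 / 6 / 32
  c3 r2c0: 84 / 4 / 84
  c3 r2c1: 47 / 7 / 47
  c4 r1c1: 0 / 0 / 0
  c4 r2c0: 0 / 0 / 0
  c4 r2c1: 48 / 4 / 48

PE[2][1].acc = 48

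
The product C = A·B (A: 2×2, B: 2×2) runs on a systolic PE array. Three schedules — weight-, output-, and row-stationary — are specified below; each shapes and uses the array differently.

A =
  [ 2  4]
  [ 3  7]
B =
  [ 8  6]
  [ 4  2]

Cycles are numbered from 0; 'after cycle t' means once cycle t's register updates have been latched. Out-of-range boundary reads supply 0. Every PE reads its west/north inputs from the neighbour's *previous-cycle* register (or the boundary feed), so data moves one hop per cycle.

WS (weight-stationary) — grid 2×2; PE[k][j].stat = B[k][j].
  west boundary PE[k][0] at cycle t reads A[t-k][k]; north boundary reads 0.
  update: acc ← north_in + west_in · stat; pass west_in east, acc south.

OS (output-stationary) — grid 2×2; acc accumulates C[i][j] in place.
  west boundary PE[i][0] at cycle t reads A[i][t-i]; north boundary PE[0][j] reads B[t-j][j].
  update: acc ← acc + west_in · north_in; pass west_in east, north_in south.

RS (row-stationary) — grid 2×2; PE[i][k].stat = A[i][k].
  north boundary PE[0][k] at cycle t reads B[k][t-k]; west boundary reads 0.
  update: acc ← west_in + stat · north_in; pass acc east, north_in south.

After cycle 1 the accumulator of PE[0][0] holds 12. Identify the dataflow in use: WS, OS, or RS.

Under WS (2×2), PE[0][0]:
  [0] (0,0) acc=16 (h:2 v:16)
  [1] (0,0) acc=24 (h:3 v:24)
Under OS (2×2), PE[0][0]:
  [0] (0,0) acc=16 (h:2 v:8)
  [1] (0,0) acc=32 (h:4 v:4)
Under RS (2×2), PE[0][0]:
  [0] (0,0) acc=16 (h:16 v:8)
  [1] (0,0) acc=12 (h:12 v:6)

dataflow = RS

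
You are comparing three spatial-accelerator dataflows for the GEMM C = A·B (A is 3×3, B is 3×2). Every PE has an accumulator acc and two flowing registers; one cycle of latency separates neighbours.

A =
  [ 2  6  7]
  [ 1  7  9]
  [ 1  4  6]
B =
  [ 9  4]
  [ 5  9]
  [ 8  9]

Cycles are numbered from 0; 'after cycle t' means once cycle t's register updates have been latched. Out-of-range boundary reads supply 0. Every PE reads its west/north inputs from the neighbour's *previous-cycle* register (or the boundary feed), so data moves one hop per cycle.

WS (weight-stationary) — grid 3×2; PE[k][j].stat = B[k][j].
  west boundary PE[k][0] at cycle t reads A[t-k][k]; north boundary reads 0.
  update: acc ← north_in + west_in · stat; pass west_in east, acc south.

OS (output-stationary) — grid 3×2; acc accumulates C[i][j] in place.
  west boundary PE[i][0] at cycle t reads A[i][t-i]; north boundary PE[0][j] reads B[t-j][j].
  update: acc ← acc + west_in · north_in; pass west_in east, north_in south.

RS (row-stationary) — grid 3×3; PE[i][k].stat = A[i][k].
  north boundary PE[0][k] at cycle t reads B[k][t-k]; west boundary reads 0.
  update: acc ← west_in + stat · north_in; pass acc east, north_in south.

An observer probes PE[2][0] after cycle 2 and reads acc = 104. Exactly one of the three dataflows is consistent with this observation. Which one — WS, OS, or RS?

WS [3×2] PE[2][0] across cycles:
  c0 r2c0: 0 / 0 / 0
  c1 r2c0: 0 / 0 / 0
  c2 r2c0: 104 / 7 / 104
OS [3×2] PE[2][0] across cycles:
  c0 r2c0: 0 / 0 / 0
  c1 r2c0: 0 / 0 / 0
  c2 r2c0: 9 / 1 / 9
RS [3×3] PE[2][0] across cycles:
  c0 r2c0: 0 / 0 / 0
  c1 r2c0: 0 / 0 / 0
  c2 r2c0: 9 / 9 / 9

dataflow = WS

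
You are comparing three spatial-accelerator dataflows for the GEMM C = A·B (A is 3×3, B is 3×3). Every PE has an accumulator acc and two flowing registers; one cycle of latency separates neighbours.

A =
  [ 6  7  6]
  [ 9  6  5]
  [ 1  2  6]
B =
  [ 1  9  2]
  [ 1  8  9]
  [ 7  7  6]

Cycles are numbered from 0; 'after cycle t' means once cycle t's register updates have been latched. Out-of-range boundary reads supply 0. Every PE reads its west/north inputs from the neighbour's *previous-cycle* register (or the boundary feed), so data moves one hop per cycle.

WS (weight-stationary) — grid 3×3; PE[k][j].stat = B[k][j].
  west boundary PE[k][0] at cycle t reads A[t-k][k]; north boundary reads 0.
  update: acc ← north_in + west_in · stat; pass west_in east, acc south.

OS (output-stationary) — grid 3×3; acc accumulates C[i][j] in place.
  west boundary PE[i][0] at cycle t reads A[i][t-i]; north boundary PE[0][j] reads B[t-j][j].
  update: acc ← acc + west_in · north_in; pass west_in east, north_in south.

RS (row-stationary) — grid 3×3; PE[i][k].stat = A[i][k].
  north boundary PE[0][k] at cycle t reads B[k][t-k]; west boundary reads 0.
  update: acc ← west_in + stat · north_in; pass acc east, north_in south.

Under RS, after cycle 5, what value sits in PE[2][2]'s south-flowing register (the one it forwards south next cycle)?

RS 3×3: PE[2][2] cycle-by-cycle (with neighbour feeds):
  [0] (1,2) acc=0 (h:0 v:0)
  [0] (2,1) acc=0 (h:0 v:0)
  [0] (2,2) acc=0 (h:0 v:0)
  [1] (1,2) acc=0 (h:0 v:0)
  [1] (2,1) acc=0 (h:0 v:0)
  [1] (2,2) acc=0 (h:0 v:0)
  [2] (1,2) acc=0 (h:0 v:0)
  [2] (2,1) acc=0 (h:0 v:0)
  [2] (2,2) acc=0 (h:0 v:0)
  [3] (1,2) acc=50 (h:50 v:7)
  [3] (2,1) acc=3 (h:3 v:1)
  [3] (2,2) acc=0 (h:0 v:0)
  [4] (1,2) acc=164 (h:164 v:7)
  [4] (2,1) acc=25 (h:25 v:8)
  [4] (2,2) acc=45 (h:45 v:7)
  [5] (1,2) acc=102 (h:102 v:6)
  [5] (2,1) acc=20 (h:20 v:9)
  [5] (2,2) acc=67 (h:67 v:7)

register = 7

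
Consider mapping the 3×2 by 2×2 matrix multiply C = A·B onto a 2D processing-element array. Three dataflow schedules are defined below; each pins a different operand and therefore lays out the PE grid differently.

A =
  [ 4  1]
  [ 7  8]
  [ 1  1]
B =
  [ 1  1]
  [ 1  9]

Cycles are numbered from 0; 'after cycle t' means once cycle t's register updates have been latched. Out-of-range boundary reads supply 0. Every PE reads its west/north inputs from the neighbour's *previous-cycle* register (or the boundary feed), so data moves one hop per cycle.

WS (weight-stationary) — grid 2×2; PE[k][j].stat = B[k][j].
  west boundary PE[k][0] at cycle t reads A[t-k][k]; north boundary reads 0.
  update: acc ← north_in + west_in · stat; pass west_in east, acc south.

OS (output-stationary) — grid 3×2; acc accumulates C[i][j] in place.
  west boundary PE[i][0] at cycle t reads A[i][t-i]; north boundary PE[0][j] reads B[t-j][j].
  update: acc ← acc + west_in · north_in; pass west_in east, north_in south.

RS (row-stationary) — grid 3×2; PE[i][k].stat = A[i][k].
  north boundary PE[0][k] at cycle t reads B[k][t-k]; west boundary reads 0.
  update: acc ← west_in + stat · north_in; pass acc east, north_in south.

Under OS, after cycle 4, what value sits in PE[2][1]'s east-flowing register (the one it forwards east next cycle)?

register = 1

OS (3×2). Following PE[2][1] plus its west/north inputs:
  c0 r1c1: 0 / 0 / 0
  c0 r2c0: 0 / 0 / 0
  c0 r2c1: 0 / 0 / 0
  c1 r1c1: 0 / 0 / 0
  c1 r2c0: 0 / 0 / 0
  c1 r2c1: 0 / 0 / 0
  c2 r1c1: 7 / 7 / 1
  c2 r2c0: 1 / 1 / 1
  c2 r2c1: 0 / 0 / 0
  c3 r1c1: 79 / 8 / 9
  c3 r2c0: 2 / 1 / 1
  c3 r2c1: 1 / 1 / 1
  c4 r1c1: 79 / 0 / 0
  c4 r2c0: 2 / 0 / 0
  c4 r2c1: 10 / 1 / 9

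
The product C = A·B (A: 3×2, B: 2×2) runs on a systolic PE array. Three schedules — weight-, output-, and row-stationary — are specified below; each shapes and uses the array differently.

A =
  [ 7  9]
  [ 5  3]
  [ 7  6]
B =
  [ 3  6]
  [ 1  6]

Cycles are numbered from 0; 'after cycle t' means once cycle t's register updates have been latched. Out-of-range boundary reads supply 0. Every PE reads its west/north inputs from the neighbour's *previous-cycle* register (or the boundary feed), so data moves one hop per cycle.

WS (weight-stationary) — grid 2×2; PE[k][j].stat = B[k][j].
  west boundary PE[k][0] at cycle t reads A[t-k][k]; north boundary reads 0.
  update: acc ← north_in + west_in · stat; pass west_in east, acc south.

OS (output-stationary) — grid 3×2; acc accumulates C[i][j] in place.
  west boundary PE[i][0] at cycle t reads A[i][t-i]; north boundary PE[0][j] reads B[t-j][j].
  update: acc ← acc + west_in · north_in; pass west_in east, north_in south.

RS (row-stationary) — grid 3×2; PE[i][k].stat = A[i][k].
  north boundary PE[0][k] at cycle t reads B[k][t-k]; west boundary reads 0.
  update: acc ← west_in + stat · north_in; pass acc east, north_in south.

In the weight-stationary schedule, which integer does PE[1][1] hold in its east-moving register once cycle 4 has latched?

WS 2×2: PE[1][1] cycle-by-cycle (with neighbour feeds):
  0: (0,1).acc=0  regs=<0,0>
  0: (1,0).acc=0  regs=<0,0>
  0: (1,1).acc=0  regs=<0,0>
  1: (0,1).acc=42  regs=<7,42>
  1: (1,0).acc=30  regs=<9,30>
  1: (1,1).acc=0  regs=<0,0>
  2: (0,1).acc=30  regs=<5,30>
  2: (1,0).acc=18  regs=<3,18>
  2: (1,1).acc=96  regs=<9,96>
  3: (0,1).acc=42  regs=<7,42>
  3: (1,0).acc=27  regs=<6,27>
  3: (1,1).acc=48  regs=<3,48>
  4: (0,1).acc=0  regs=<0,0>
  4: (1,0).acc=0  regs=<0,0>
  4: (1,1).acc=78  regs=<6,78>

register = 6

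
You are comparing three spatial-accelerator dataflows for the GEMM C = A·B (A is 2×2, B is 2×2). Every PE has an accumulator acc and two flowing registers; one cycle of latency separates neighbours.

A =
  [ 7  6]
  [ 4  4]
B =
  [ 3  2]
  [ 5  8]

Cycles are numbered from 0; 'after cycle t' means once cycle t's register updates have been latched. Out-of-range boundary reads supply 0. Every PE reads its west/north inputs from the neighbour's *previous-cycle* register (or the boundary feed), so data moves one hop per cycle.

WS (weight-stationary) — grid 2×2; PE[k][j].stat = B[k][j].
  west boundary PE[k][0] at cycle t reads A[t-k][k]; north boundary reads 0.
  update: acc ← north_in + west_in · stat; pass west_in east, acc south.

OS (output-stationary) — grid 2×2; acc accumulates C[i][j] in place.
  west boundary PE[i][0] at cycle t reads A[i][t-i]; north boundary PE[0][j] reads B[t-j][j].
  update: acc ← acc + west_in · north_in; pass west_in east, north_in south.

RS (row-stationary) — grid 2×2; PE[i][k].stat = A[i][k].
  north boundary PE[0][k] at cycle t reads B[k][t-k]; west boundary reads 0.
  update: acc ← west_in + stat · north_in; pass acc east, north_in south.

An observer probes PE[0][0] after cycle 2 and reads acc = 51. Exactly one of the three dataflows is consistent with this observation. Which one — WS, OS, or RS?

WS [2×2] PE[0][0] across cycles:
  @0  [0,0]  acc 21  |  →7  ↓21
  @1  [0,0]  acc 12  |  →4  ↓12
  @2  [0,0]  acc 0  |  →0  ↓0
OS [2×2] PE[0][0] across cycles:
  @0  [0,0]  acc 21  |  →7  ↓3
  @1  [0,0]  acc 51  |  →6  ↓5
  @2  [0,0]  acc 51  |  →0  ↓0
RS [2×2] PE[0][0] across cycles:
  @0  [0,0]  acc 21  |  →21  ↓3
  @1  [0,0]  acc 14  |  →14  ↓2
  @2  [0,0]  acc 0  |  →0  ↓0

dataflow = OS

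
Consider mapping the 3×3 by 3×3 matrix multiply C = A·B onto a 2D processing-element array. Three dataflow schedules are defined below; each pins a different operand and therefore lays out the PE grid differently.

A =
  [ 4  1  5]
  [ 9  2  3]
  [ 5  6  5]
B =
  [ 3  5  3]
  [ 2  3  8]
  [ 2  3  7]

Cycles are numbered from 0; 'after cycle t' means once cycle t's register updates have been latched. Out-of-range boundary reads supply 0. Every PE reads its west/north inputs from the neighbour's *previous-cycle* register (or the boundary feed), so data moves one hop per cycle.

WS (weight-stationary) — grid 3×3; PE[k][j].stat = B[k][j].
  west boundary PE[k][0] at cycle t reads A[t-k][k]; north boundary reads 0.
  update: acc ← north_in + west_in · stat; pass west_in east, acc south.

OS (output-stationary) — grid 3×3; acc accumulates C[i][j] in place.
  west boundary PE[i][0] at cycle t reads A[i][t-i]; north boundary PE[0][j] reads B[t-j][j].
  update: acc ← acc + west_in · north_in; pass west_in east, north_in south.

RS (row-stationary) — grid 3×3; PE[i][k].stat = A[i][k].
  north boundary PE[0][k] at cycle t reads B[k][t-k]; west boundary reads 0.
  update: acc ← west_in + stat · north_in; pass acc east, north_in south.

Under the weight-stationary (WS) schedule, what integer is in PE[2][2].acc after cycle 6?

Tracing WS — 3×3 array, target PE[2][2]:
  c0 r1c2: 0 / 0 / 0
  c0 r2c1: 0 / 0 / 0
  c0 r2c2: 0 / 0 / 0
  c1 r1c2: 0 / 0 / 0
  c1 r2c1: 0 / 0 / 0
  c1 r2c2: 0 / 0 / 0
  c2 r1c2: 0 / 0 / 0
  c2 r2c1: 0 / 0 / 0
  c2 r2c2: 0 / 0 / 0
  c3 r1c2: 20 / 1 / 20
  c3 r2c1: 38 / 5 / 38
  c3 r2c2: 0 / 0 / 0
  c4 r1c2: 43 / 2 / 43
  c4 r2c1: 60 / 3 / 60
  c4 r2c2: 55 / 5 / 55
  c5 r1c2: 63 / 6 / 63
  c5 r2c1: 58 / 5 / 58
  c5 r2c2: 64 / 3 / 64
  c6 r1c2: 0 / 0 / 0
  c6 r2c1: 0 / 0 / 0
  c6 r2c2: 98 / 5 / 98

PE[2][2].acc = 98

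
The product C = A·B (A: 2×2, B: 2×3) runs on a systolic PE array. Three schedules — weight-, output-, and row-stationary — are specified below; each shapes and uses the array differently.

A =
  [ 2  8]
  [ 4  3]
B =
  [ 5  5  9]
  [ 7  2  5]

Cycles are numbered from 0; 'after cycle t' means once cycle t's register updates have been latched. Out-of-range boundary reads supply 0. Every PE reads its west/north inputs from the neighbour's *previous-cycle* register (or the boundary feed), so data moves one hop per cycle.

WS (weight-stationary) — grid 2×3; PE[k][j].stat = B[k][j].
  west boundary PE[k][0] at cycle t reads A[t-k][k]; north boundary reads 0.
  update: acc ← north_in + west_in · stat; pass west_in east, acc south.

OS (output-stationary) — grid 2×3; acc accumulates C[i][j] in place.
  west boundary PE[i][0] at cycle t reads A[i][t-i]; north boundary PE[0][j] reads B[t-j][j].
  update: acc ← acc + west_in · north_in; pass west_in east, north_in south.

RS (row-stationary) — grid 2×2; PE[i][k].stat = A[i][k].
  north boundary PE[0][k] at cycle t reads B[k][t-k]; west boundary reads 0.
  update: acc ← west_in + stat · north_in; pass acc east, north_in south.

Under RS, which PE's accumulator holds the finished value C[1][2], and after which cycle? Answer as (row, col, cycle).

Under RS, C[1][2] lands at PE[1][1]:
  after 0 — PE[1][1] acc=0, pass-E 0, pass-S 0
  after 1 — PE[1][1] acc=0, pass-E 0, pass-S 0
  after 2 — PE[1][1] acc=41, pass-E 41, pass-S 7
  after 3 — PE[1][1] acc=26, pass-E 26, pass-S 2
  after 4 — PE[1][1] acc=51, pass-E 51, pass-S 5

(row, col, cycle) = (1, 1, 4)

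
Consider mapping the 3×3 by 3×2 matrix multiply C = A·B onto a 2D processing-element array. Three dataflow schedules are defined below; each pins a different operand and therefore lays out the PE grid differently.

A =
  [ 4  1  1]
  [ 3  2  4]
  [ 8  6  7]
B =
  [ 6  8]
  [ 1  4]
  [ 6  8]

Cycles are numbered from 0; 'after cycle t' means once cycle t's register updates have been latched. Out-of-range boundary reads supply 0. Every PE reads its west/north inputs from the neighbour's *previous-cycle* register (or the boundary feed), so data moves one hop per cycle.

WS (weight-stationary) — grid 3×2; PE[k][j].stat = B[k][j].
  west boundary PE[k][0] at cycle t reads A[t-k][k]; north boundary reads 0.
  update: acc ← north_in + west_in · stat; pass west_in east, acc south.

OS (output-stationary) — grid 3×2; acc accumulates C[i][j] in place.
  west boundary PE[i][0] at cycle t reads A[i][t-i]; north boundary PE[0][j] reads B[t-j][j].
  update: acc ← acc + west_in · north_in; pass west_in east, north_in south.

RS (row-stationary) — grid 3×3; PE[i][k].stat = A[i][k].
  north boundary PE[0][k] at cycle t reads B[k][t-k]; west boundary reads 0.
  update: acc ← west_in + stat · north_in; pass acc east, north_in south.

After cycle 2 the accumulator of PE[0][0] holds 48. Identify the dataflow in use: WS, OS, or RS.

WS (3×2 grid), PE[0][0]:
  @0  [0,0]  acc 24  |  →4  ↓24
  @1  [0,0]  acc 18  |  →3  ↓18
  @2  [0,0]  acc 48  |  →8  ↓48
OS (3×2 grid), PE[0][0]:
  @0  [0,0]  acc 24  |  →4  ↓6
  @1  [0,0]  acc 25  |  →1  ↓1
  @2  [0,0]  acc 31  |  →1  ↓6
RS (3×3 grid), PE[0][0]:
  @0  [0,0]  acc 24  |  →24  ↓6
  @1  [0,0]  acc 32  |  →32  ↓8
  @2  [0,0]  acc 0  |  →0  ↓0

dataflow = WS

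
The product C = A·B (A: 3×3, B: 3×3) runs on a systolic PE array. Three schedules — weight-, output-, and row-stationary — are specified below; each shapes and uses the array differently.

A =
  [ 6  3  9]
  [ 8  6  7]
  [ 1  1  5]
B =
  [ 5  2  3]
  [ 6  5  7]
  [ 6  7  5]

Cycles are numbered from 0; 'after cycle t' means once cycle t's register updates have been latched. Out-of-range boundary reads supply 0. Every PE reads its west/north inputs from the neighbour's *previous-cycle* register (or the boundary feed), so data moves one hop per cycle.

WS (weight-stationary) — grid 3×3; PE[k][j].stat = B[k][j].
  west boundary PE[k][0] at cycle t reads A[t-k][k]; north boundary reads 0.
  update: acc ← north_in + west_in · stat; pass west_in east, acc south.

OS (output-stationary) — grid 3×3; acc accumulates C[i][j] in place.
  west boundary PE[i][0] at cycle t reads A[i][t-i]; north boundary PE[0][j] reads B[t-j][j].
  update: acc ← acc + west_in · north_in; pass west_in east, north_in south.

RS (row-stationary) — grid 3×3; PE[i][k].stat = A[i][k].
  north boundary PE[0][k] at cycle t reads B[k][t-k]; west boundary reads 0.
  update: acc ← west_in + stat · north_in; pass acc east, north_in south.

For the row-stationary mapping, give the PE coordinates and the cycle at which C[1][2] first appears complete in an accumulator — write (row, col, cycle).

Under RS, C[1][2] lands at PE[1][2]:
  t=0 PE[1][2]: acc=0 h=0 v=0
  t=1 PE[1][2]: acc=0 h=0 v=0
  t=2 PE[1][2]: acc=0 h=0 v=0
  t=3 PE[1][2]: acc=118 h=118 v=6
  t=4 PE[1][2]: acc=95 h=95 v=7
  t=5 PE[1][2]: acc=101 h=101 v=5

(row, col, cycle) = (1, 2, 5)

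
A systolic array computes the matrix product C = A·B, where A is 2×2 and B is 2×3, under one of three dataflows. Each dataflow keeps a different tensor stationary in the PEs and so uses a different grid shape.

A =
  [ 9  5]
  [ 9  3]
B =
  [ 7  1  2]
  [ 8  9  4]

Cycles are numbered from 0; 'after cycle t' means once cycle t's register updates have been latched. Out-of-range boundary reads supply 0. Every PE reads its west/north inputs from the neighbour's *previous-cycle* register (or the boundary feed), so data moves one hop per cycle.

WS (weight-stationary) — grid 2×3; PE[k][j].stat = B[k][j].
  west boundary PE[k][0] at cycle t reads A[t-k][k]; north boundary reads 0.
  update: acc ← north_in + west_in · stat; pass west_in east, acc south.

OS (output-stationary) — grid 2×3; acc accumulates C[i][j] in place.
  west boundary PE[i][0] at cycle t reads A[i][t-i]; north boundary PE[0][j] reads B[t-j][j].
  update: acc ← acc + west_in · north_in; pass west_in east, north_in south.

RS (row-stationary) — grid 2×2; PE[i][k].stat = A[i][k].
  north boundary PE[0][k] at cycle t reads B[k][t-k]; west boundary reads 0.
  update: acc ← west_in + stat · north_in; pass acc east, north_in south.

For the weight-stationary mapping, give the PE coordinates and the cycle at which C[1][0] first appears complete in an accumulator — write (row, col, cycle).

WS: C[1][0] accumulates in PE[1][0]:
  step 0 · PE1,0: acc=0; fwd→0 fwd↓0
  step 1 · PE1,0: acc=103; fwd→5 fwd↓103
  step 2 · PE1,0: acc=87; fwd→3 fwd↓87

(row, col, cycle) = (1, 0, 2)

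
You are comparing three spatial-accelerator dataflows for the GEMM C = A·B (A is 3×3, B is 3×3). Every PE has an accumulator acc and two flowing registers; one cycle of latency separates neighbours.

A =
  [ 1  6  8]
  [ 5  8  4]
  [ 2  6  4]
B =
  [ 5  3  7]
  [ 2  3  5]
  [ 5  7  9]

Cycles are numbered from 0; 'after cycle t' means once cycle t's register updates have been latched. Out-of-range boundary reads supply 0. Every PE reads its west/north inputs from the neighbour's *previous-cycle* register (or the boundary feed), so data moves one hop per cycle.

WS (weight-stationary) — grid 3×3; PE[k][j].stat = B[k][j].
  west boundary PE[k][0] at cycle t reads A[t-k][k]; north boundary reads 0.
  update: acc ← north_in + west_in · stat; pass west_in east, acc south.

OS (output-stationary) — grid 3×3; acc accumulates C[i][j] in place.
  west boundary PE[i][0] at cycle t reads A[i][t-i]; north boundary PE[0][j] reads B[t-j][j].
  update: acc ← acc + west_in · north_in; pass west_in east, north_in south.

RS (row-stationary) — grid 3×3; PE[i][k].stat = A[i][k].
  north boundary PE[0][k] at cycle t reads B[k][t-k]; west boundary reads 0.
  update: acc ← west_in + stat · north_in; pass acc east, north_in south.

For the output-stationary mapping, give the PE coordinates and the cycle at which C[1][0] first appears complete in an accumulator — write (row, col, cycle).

OS — PE[1][0] is where C[1][0] collects:
  @0  [1,0]  acc 0  |  →0  ↓0
  @1  [1,0]  acc 25  |  →5  ↓5
  @2  [1,0]  acc 41  |  →8  ↓2
  @3  [1,0]  acc 61  |  →4  ↓5

(row, col, cycle) = (1, 0, 3)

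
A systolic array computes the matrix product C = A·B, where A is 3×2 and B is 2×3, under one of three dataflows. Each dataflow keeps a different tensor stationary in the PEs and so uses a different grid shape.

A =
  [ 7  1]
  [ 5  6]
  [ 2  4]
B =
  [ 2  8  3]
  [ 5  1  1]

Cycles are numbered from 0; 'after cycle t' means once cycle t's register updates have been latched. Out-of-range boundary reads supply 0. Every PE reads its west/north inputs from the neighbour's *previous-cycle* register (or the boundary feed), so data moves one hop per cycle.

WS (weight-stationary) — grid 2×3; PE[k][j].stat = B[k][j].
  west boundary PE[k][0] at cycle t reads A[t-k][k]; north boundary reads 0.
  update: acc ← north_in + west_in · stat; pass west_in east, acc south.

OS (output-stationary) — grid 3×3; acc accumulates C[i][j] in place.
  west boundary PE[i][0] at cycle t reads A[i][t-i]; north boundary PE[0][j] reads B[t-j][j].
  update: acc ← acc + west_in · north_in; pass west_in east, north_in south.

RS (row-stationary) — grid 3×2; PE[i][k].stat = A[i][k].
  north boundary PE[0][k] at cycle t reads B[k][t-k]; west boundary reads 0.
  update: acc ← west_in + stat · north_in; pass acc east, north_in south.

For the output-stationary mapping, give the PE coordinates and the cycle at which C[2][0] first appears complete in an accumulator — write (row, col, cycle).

OS: C[2][0] accumulates in PE[2][0]:
  0: (2,0).acc=0  regs=<0,0>
  1: (2,0).acc=0  regs=<0,0>
  2: (2,0).acc=4  regs=<2,2>
  3: (2,0).acc=24  regs=<4,5>

(row, col, cycle) = (2, 0, 3)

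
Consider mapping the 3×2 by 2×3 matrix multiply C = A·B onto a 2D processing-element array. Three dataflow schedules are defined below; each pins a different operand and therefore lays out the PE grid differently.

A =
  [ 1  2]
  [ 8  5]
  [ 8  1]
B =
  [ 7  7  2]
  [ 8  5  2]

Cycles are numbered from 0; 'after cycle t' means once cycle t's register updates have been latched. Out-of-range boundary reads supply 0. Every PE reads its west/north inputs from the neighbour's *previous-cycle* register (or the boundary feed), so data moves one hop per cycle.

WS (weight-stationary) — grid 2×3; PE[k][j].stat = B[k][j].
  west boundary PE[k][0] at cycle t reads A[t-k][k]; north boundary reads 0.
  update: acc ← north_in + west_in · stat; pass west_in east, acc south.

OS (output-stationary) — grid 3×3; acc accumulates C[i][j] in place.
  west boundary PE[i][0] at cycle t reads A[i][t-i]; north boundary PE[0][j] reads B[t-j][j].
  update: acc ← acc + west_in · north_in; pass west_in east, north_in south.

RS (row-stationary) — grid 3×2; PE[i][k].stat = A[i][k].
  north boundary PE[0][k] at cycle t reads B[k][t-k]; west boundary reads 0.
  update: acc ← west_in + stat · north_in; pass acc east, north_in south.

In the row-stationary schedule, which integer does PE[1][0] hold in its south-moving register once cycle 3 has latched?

register = 2

Tracing RS — 3×2 array, target PE[1][0]:
  [0] (0,0) acc=7 (h:7 v:7)
  [0] (1,0) acc=0 (h:0 v:0)
  [1] (0,0) acc=7 (h:7 v:7)
  [1] (1,0) acc=56 (h:56 v:7)
  [2] (0,0) acc=2 (h:2 v:2)
  [2] (1,0) acc=56 (h:56 v:7)
  [3] (0,0) acc=0 (h:0 v:0)
  [3] (1,0) acc=16 (h:16 v:2)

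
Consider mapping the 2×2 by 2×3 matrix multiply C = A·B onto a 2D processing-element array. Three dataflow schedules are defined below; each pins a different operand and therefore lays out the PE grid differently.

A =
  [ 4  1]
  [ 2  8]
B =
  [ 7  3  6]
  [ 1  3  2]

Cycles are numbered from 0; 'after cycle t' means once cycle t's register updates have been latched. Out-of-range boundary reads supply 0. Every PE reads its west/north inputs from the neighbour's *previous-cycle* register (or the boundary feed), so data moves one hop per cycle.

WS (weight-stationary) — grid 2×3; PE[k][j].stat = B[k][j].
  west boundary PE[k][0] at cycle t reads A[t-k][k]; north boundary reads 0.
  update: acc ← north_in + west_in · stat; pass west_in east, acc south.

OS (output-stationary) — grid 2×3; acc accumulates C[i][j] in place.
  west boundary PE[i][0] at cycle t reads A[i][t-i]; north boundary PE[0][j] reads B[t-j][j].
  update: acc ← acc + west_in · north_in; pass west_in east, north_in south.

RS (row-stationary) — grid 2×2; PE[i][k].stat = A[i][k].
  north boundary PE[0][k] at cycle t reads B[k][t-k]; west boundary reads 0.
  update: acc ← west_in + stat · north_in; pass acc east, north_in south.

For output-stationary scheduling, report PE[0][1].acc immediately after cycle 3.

PE[0][1].acc = 15

OS 2×3: PE[0][1] cycle-by-cycle (with neighbour feeds):
  after 0 — PE[0][0] acc=28, pass-E 4, pass-S 7
  after 0 — PE[0][1] acc=0, pass-E 0, pass-S 0
  after 1 — PE[0][0] acc=29, pass-E 1, pass-S 1
  after 1 — PE[0][1] acc=12, pass-E 4, pass-S 3
  after 2 — PE[0][0] acc=29, pass-E 0, pass-S 0
  after 2 — PE[0][1] acc=15, pass-E 1, pass-S 3
  after 3 — PE[0][0] acc=29, pass-E 0, pass-S 0
  after 3 — PE[0][1] acc=15, pass-E 0, pass-S 0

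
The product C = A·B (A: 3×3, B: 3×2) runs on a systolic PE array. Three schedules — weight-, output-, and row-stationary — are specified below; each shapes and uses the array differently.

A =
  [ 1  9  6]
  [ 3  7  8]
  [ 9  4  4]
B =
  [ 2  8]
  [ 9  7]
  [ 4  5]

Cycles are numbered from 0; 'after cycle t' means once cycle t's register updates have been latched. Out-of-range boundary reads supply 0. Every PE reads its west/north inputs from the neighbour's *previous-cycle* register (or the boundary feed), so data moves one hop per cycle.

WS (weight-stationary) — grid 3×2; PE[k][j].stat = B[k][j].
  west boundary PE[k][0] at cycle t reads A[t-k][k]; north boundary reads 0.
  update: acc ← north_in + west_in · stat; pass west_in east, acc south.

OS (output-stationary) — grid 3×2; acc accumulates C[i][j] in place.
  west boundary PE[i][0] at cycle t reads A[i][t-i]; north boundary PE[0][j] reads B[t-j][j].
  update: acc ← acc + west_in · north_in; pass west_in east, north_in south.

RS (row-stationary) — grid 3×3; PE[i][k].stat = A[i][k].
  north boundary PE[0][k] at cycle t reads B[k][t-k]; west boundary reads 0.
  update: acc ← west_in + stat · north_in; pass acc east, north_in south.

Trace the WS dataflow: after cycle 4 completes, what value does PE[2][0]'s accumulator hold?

PE[2][0].acc = 70

WS (3×2). Following PE[2][0] plus its west/north inputs:
  0: (1,0).acc=0  regs=<0,0>
  0: (2,0).acc=0  regs=<0,0>
  1: (1,0).acc=83  regs=<9,83>
  1: (2,0).acc=0  regs=<0,0>
  2: (1,0).acc=69  regs=<7,69>
  2: (2,0).acc=107  regs=<6,107>
  3: (1,0).acc=54  regs=<4,54>
  3: (2,0).acc=101  regs=<8,101>
  4: (1,0).acc=0  regs=<0,0>
  4: (2,0).acc=70  regs=<4,70>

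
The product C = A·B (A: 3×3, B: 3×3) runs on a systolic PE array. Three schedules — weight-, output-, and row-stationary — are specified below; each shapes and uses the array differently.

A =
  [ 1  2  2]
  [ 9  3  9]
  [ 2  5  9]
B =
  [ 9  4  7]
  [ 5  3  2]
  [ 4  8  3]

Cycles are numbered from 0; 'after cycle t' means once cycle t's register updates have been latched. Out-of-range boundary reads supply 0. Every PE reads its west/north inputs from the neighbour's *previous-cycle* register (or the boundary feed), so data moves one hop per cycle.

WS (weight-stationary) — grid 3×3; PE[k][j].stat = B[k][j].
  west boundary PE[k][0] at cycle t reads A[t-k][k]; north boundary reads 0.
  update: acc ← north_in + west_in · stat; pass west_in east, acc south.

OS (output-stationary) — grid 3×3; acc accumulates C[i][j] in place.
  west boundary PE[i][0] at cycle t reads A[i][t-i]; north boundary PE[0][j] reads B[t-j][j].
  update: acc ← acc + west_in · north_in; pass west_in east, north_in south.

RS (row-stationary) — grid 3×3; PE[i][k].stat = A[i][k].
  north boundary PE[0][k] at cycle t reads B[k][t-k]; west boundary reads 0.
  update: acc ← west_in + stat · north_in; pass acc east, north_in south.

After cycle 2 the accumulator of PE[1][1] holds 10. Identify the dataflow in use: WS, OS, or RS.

dataflow = WS

Under WS (3×3), PE[1][1]:
  cycle 0: PE[1][1] → acc 0, east 0, south 0
  cycle 1: PE[1][1] → acc 0, east 0, south 0
  cycle 2: PE[1][1] → acc 10, east 2, south 10
Under OS (3×3), PE[1][1]:
  cycle 0: PE[1][1] → acc 0, east 0, south 0
  cycle 1: PE[1][1] → acc 0, east 0, south 0
  cycle 2: PE[1][1] → acc 36, east 9, south 4
Under RS (3×3), PE[1][1]:
  cycle 0: PE[1][1] → acc 0, east 0, south 0
  cycle 1: PE[1][1] → acc 0, east 0, south 0
  cycle 2: PE[1][1] → acc 96, east 96, south 5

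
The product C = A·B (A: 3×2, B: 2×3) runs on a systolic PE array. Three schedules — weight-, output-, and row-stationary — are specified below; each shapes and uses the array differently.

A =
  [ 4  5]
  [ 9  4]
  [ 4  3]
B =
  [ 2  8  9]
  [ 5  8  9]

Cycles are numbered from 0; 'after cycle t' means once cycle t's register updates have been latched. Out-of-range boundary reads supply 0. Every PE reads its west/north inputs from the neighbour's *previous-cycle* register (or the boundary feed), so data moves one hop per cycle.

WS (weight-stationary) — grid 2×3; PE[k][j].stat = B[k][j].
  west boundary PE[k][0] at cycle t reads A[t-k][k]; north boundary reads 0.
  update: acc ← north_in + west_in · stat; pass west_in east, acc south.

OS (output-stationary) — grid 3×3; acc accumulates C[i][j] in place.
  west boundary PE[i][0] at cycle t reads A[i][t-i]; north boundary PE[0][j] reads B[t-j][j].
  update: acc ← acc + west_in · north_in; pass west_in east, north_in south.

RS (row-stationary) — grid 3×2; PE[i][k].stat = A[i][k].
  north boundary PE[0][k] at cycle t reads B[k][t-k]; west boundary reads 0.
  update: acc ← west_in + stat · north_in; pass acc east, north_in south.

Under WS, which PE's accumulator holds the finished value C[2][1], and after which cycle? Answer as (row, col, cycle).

WS — PE[1][1] is where C[2][1] collects:
  t=0 PE[1][1]: acc=0 h=0 v=0
  t=1 PE[1][1]: acc=0 h=0 v=0
  t=2 PE[1][1]: acc=72 h=5 v=72
  t=3 PE[1][1]: acc=104 h=4 v=104
  t=4 PE[1][1]: acc=56 h=3 v=56

(row, col, cycle) = (1, 1, 4)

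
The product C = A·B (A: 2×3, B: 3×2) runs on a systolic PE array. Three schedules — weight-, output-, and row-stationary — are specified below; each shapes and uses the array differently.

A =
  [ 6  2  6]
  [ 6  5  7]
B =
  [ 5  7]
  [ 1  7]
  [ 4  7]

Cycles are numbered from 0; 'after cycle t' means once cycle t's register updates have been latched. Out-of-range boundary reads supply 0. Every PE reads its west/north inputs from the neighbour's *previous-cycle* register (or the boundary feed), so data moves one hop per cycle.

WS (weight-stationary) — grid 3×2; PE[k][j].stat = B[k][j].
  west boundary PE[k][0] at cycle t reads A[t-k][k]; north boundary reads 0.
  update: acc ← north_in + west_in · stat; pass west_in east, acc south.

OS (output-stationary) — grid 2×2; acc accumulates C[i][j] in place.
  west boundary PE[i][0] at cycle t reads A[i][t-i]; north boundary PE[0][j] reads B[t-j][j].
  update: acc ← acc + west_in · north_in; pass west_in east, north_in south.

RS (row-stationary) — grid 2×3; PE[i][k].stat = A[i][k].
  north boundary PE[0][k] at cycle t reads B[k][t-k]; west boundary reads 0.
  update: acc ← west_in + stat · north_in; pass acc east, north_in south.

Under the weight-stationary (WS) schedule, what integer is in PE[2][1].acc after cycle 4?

Tracing WS — 3×2 array, target PE[2][1]:
  [0] (1,1) acc=0 (h:0 v:0)
  [0] (2,0) acc=0 (h:0 v:0)
  [0] (2,1) acc=0 (h:0 v:0)
  [1] (1,1) acc=0 (h:0 v:0)
  [1] (2,0) acc=0 (h:0 v:0)
  [1] (2,1) acc=0 (h:0 v:0)
  [2] (1,1) acc=56 (h:2 v:56)
  [2] (2,0) acc=56 (h:6 v:56)
  [2] (2,1) acc=0 (h:0 v:0)
  [3] (1,1) acc=77 (h:5 v:77)
  [3] (2,0) acc=63 (h:7 v:63)
  [3] (2,1) acc=98 (h:6 v:98)
  [4] (1,1) acc=0 (h:0 v:0)
  [4] (2,0) acc=0 (h:0 v:0)
  [4] (2,1) acc=126 (h:7 v:126)

PE[2][1].acc = 126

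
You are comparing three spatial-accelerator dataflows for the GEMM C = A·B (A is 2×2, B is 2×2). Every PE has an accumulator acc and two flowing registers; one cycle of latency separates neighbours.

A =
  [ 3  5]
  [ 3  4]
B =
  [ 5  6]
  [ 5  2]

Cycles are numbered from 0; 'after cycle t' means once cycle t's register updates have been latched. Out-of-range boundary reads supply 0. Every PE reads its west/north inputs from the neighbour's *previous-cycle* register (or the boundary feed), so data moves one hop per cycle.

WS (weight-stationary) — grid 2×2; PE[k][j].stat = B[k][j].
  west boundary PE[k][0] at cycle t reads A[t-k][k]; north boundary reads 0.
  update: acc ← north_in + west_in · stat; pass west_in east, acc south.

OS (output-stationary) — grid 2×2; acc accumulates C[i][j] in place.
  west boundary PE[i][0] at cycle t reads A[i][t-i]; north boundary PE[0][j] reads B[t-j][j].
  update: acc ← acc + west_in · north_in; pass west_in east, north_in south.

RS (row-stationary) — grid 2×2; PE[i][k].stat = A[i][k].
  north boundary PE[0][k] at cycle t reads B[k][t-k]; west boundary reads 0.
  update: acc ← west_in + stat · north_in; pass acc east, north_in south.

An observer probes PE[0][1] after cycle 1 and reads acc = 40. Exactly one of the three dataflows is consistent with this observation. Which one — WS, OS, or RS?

dataflow = RS

— WS: 2×2; PE[0][1] trace:
  [0] (0,1) acc=0 (h:0 v:0)
  [1] (0,1) acc=18 (h:3 v:18)
— OS: 2×2; PE[0][1] trace:
  [0] (0,1) acc=0 (h:0 v:0)
  [1] (0,1) acc=18 (h:3 v:6)
— RS: 2×2; PE[0][1] trace:
  [0] (0,1) acc=0 (h:0 v:0)
  [1] (0,1) acc=40 (h:40 v:5)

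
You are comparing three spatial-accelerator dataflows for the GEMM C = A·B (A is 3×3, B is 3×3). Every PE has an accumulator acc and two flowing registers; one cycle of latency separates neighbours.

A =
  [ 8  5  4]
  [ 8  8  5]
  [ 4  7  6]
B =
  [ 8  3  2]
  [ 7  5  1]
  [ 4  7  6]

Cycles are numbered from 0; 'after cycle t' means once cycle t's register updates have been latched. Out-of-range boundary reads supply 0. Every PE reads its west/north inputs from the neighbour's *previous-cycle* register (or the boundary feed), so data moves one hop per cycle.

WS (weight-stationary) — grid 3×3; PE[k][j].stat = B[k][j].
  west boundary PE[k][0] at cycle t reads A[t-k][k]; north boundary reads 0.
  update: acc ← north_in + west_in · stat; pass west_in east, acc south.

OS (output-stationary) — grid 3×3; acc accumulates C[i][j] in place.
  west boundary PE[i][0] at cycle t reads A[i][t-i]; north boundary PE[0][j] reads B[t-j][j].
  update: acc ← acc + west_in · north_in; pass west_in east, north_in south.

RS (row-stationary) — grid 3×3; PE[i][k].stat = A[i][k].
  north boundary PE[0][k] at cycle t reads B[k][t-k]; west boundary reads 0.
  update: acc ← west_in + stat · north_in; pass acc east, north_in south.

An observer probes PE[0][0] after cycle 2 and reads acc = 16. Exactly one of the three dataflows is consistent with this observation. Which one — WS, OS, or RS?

WS [3×3] PE[0][0] across cycles:
  c0 r0c0: 64 / 8 / 64
  c1 r0c0: 64 / 8 / 64
  c2 r0c0: 32 / 4 / 32
OS [3×3] PE[0][0] across cycles:
  c0 r0c0: 64 / 8 / 8
  c1 r0c0: 99 / 5 / 7
  c2 r0c0: 115 / 4 / 4
RS [3×3] PE[0][0] across cycles:
  c0 r0c0: 64 / 64 / 8
  c1 r0c0: 24 / 24 / 3
  c2 r0c0: 16 / 16 / 2

dataflow = RS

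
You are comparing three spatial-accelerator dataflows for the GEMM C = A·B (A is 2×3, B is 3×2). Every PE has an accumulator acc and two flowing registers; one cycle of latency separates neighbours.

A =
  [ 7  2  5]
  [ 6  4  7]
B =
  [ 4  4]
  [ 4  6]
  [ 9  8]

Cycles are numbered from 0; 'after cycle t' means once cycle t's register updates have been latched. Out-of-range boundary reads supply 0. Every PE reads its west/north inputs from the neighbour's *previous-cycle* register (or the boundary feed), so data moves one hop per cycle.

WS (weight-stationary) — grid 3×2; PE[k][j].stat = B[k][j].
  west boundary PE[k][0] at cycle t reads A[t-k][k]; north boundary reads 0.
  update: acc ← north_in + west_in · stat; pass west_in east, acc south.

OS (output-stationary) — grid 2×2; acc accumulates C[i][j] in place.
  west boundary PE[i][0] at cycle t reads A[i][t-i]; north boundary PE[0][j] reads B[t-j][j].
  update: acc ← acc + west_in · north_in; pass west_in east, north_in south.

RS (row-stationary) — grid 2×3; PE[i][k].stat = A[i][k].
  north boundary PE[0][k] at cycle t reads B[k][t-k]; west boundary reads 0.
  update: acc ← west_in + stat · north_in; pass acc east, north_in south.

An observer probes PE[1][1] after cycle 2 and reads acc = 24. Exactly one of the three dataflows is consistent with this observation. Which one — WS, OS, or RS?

dataflow = OS

WS [3×2] PE[1][1] across cycles:
  t=0 PE[1][1]: acc=0 h=0 v=0
  t=1 PE[1][1]: acc=0 h=0 v=0
  t=2 PE[1][1]: acc=40 h=2 v=40
OS [2×2] PE[1][1] across cycles:
  t=0 PE[1][1]: acc=0 h=0 v=0
  t=1 PE[1][1]: acc=0 h=0 v=0
  t=2 PE[1][1]: acc=24 h=6 v=4
RS [2×3] PE[1][1] across cycles:
  t=0 PE[1][1]: acc=0 h=0 v=0
  t=1 PE[1][1]: acc=0 h=0 v=0
  t=2 PE[1][1]: acc=40 h=40 v=4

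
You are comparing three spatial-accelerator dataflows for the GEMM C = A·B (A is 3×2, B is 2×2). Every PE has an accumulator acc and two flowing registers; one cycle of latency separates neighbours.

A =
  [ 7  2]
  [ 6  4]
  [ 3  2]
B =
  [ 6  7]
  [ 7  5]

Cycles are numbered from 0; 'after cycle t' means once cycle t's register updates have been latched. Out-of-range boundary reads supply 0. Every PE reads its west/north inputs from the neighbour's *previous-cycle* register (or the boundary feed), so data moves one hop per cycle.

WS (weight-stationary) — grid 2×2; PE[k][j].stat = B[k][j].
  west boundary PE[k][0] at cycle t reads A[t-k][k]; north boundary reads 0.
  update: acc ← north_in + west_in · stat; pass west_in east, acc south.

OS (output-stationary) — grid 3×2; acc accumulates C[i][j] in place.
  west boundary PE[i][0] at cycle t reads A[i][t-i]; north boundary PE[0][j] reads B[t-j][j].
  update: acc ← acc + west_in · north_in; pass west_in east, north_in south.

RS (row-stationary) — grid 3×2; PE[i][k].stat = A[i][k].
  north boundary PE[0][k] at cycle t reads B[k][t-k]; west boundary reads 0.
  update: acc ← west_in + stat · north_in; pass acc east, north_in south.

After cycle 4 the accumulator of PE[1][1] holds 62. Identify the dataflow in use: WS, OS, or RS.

WS [2×2] PE[1][1] across cycles:
  c0 r1c1: 0 / 0 / 0
  c1 r1c1: 0 / 0 / 0
  c2 r1c1: 59 / 2 / 59
  c3 r1c1: 62 / 4 / 62
  c4 r1c1: 31 / 2 / 31
OS [3×2] PE[1][1] across cycles:
  c0 r1c1: 0 / 0 / 0
  c1 r1c1: 0 / 0 / 0
  c2 r1c1: 42 / 6 / 7
  c3 r1c1: 62 / 4 / 5
  c4 r1c1: 62 / 0 / 0
RS [3×2] PE[1][1] across cycles:
  c0 r1c1: 0 / 0 / 0
  c1 r1c1: 0 / 0 / 0
  c2 r1c1: 64 / 64 / 7
  c3 r1c1: 62 / 62 / 5
  c4 r1c1: 0 / 0 / 0

dataflow = OS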